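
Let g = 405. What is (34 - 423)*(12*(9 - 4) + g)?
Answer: -180885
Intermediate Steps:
(34 - 423)*(12*(9 - 4) + g) = (34 - 423)*(12*(9 - 4) + 405) = -389*(12*5 + 405) = -389*(60 + 405) = -389*465 = -180885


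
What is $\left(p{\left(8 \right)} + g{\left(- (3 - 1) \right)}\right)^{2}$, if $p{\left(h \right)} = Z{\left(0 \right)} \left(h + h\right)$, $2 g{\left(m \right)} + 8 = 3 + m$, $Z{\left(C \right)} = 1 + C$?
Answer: $\frac{625}{4} \approx 156.25$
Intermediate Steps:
$g{\left(m \right)} = - \frac{5}{2} + \frac{m}{2}$ ($g{\left(m \right)} = -4 + \frac{3 + m}{2} = -4 + \left(\frac{3}{2} + \frac{m}{2}\right) = - \frac{5}{2} + \frac{m}{2}$)
$p{\left(h \right)} = 2 h$ ($p{\left(h \right)} = \left(1 + 0\right) \left(h + h\right) = 1 \cdot 2 h = 2 h$)
$\left(p{\left(8 \right)} + g{\left(- (3 - 1) \right)}\right)^{2} = \left(2 \cdot 8 - \left(\frac{5}{2} - \frac{\left(-1\right) \left(3 - 1\right)}{2}\right)\right)^{2} = \left(16 - \left(\frac{5}{2} - \frac{\left(-1\right) 2}{2}\right)\right)^{2} = \left(16 + \left(- \frac{5}{2} + \frac{1}{2} \left(-2\right)\right)\right)^{2} = \left(16 - \frac{7}{2}\right)^{2} = \left(\frac{25}{2}\right)^{2} = \frac{625}{4}$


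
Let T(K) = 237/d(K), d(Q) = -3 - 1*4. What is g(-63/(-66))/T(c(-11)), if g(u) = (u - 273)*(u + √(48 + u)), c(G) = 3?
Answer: 293265/38236 + 13965*√23694/38236 ≈ 63.889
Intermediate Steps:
d(Q) = -7 (d(Q) = -3 - 4 = -7)
T(K) = -237/7 (T(K) = 237/(-7) = 237*(-⅐) = -237/7)
g(u) = (-273 + u)*(u + √(48 + u))
g(-63/(-66))/T(c(-11)) = ((-63/(-66))² - (-17199)/(-66) - 273*√(48 - 63/(-66)) + (-63/(-66))*√(48 - 63/(-66)))/(-237/7) = ((-63*(-1/66))² - (-17199)*(-1)/66 - 273*√(48 - 63*(-1/66)) + (-63*(-1/66))*√(48 - 63*(-1/66)))*(-7/237) = ((21/22)² - 273*21/22 - 273*√(48 + 21/22) + 21*√(48 + 21/22)/22)*(-7/237) = (441/484 - 5733/22 - 273*√23694/22 + 21*√(1077/22)/22)*(-7/237) = (441/484 - 5733/22 - 273*√23694/22 + 21*(√23694/22)/22)*(-7/237) = (441/484 - 5733/22 - 273*√23694/22 + 21*√23694/484)*(-7/237) = (-125685/484 - 5985*√23694/484)*(-7/237) = 293265/38236 + 13965*√23694/38236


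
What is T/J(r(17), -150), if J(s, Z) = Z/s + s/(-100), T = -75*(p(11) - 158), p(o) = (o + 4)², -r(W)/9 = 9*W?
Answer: -230647500/637043 ≈ -362.06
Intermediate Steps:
r(W) = -81*W
p(o) = (4 + o)²
T = -5025 (T = -75*((4 + 11)² - 158) = -75*(15² - 158) = -75*(225 - 158) = -75*67 = -5025)
J(s, Z) = -s/100 + Z/s (J(s, Z) = Z/s + s*(-1/100) = Z/s - s/100 = -s/100 + Z/s)
T/J(r(17), -150) = -5025/(-(-81)*17/100 - 150/((-81*17))) = -5025/(-1/100*(-1377) - 150/(-1377)) = -5025/(1377/100 - 150*(-1/1377)) = -5025/(1377/100 + 50/459) = -5025/637043/45900 = -5025*45900/637043 = -230647500/637043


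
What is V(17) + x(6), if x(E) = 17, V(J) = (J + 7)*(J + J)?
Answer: 833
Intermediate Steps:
V(J) = 2*J*(7 + J) (V(J) = (7 + J)*(2*J) = 2*J*(7 + J))
V(17) + x(6) = 2*17*(7 + 17) + 17 = 2*17*24 + 17 = 816 + 17 = 833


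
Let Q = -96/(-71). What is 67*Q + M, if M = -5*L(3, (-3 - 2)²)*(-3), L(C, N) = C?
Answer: 9627/71 ≈ 135.59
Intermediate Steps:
Q = 96/71 (Q = -96*(-1/71) = 96/71 ≈ 1.3521)
M = 45 (M = -5*3*(-3) = -15*(-3) = 45)
67*Q + M = 67*(96/71) + 45 = 6432/71 + 45 = 9627/71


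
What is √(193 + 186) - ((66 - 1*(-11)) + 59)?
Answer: -136 + √379 ≈ -116.53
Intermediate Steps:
√(193 + 186) - ((66 - 1*(-11)) + 59) = √379 - ((66 + 11) + 59) = √379 - (77 + 59) = √379 - 1*136 = √379 - 136 = -136 + √379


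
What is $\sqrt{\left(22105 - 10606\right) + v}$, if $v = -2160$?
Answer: $\sqrt{9339} \approx 96.639$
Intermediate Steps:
$\sqrt{\left(22105 - 10606\right) + v} = \sqrt{\left(22105 - 10606\right) - 2160} = \sqrt{11499 - 2160} = \sqrt{9339}$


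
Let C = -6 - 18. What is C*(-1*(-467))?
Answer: -11208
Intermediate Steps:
C = -24
C*(-1*(-467)) = -(-24)*(-467) = -24*467 = -11208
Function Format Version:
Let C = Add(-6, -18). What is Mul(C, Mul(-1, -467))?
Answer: -11208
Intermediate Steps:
C = -24
Mul(C, Mul(-1, -467)) = Mul(-24, Mul(-1, -467)) = Mul(-24, 467) = -11208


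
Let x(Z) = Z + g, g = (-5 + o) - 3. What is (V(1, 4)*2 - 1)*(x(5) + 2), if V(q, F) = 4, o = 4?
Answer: 21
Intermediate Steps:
g = -4 (g = (-5 + 4) - 3 = -1 - 3 = -4)
x(Z) = -4 + Z (x(Z) = Z - 4 = -4 + Z)
(V(1, 4)*2 - 1)*(x(5) + 2) = (4*2 - 1)*((-4 + 5) + 2) = (8 - 1)*(1 + 2) = 7*3 = 21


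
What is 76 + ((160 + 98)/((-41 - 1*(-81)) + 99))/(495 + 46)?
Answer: 5715382/75199 ≈ 76.003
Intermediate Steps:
76 + ((160 + 98)/((-41 - 1*(-81)) + 99))/(495 + 46) = 76 + (258/((-41 + 81) + 99))/541 = 76 + (258/(40 + 99))*(1/541) = 76 + (258/139)*(1/541) = 76 + 258/75199 = 5715382/75199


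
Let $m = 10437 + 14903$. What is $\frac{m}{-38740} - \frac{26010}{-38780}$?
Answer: $\frac{124711}{7511686} \approx 0.016602$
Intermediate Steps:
$m = 25340$
$\frac{m}{-38740} - \frac{26010}{-38780} = \frac{25340}{-38740} - \frac{26010}{-38780} = 25340 \left(- \frac{1}{38740}\right) - - \frac{2601}{3878} = - \frac{1267}{1937} + \frac{2601}{3878} = \frac{124711}{7511686}$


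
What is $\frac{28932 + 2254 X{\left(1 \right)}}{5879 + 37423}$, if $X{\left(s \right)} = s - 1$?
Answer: $\frac{4822}{7217} \approx 0.66814$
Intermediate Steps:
$X{\left(s \right)} = -1 + s$
$\frac{28932 + 2254 X{\left(1 \right)}}{5879 + 37423} = \frac{28932 + 2254 \left(-1 + 1\right)}{5879 + 37423} = \frac{28932 + 2254 \cdot 0}{43302} = \left(28932 + 0\right) \frac{1}{43302} = 28932 \cdot \frac{1}{43302} = \frac{4822}{7217}$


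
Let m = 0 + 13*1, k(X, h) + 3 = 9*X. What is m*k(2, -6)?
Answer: 195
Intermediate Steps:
k(X, h) = -3 + 9*X
m = 13 (m = 0 + 13 = 13)
m*k(2, -6) = 13*(-3 + 9*2) = 13*(-3 + 18) = 13*15 = 195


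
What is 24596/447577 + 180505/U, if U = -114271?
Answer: -5998405913/3934236259 ≈ -1.5247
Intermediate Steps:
24596/447577 + 180505/U = 24596/447577 + 180505/(-114271) = 24596*(1/447577) + 180505*(-1/114271) = 1892/34429 - 180505/114271 = -5998405913/3934236259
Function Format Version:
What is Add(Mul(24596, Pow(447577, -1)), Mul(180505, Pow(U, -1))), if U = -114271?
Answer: Rational(-5998405913, 3934236259) ≈ -1.5247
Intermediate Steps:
Add(Mul(24596, Pow(447577, -1)), Mul(180505, Pow(U, -1))) = Add(Mul(24596, Pow(447577, -1)), Mul(180505, Pow(-114271, -1))) = Add(Mul(24596, Rational(1, 447577)), Mul(180505, Rational(-1, 114271))) = Add(Rational(1892, 34429), Rational(-180505, 114271)) = Rational(-5998405913, 3934236259)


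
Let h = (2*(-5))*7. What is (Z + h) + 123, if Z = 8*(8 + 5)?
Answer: 157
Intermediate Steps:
Z = 104 (Z = 8*13 = 104)
h = -70 (h = -10*7 = -70)
(Z + h) + 123 = (104 - 70) + 123 = 34 + 123 = 157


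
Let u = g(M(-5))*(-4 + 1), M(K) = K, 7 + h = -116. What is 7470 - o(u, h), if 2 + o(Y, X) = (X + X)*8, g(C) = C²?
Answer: 9440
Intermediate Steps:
h = -123 (h = -7 - 116 = -123)
u = -75 (u = (-5)²*(-4 + 1) = 25*(-3) = -75)
o(Y, X) = -2 + 16*X (o(Y, X) = -2 + (X + X)*8 = -2 + (2*X)*8 = -2 + 16*X)
7470 - o(u, h) = 7470 - (-2 + 16*(-123)) = 7470 - (-2 - 1968) = 7470 - 1*(-1970) = 7470 + 1970 = 9440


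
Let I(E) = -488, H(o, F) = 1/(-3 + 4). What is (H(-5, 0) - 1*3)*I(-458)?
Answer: 976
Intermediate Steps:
H(o, F) = 1 (H(o, F) = 1/1 = 1)
(H(-5, 0) - 1*3)*I(-458) = (1 - 1*3)*(-488) = (1 - 3)*(-488) = -2*(-488) = 976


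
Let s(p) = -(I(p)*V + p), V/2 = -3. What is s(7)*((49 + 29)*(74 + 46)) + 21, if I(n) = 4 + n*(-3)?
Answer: -1020219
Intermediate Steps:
V = -6 (V = 2*(-3) = -6)
I(n) = 4 - 3*n
s(p) = 24 - 19*p (s(p) = -((4 - 3*p)*(-6) + p) = -((-24 + 18*p) + p) = -(-24 + 19*p) = 24 - 19*p)
s(7)*((49 + 29)*(74 + 46)) + 21 = (24 - 19*7)*((49 + 29)*(74 + 46)) + 21 = (24 - 133)*(78*120) + 21 = -109*9360 + 21 = -1020240 + 21 = -1020219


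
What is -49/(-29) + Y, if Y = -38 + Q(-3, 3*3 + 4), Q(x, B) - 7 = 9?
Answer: -589/29 ≈ -20.310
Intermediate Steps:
Q(x, B) = 16 (Q(x, B) = 7 + 9 = 16)
Y = -22 (Y = -38 + 16 = -22)
-49/(-29) + Y = -49/(-29) - 22 = -49*(-1/29) - 22 = 49/29 - 22 = -589/29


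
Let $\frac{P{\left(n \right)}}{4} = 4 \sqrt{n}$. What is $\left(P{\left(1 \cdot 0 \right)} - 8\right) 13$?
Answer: $-104$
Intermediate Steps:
$P{\left(n \right)} = 16 \sqrt{n}$ ($P{\left(n \right)} = 4 \cdot 4 \sqrt{n} = 16 \sqrt{n}$)
$\left(P{\left(1 \cdot 0 \right)} - 8\right) 13 = \left(16 \sqrt{1 \cdot 0} - 8\right) 13 = \left(16 \sqrt{0} - 8\right) 13 = \left(16 \cdot 0 - 8\right) 13 = \left(0 - 8\right) 13 = \left(-8\right) 13 = -104$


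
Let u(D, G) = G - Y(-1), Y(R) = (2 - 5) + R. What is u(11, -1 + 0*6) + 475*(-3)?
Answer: -1422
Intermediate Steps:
Y(R) = -3 + R
u(D, G) = 4 + G (u(D, G) = G - (-3 - 1) = G - 1*(-4) = G + 4 = 4 + G)
u(11, -1 + 0*6) + 475*(-3) = (4 + (-1 + 0*6)) + 475*(-3) = (4 + (-1 + 0)) - 1425 = (4 - 1) - 1425 = 3 - 1425 = -1422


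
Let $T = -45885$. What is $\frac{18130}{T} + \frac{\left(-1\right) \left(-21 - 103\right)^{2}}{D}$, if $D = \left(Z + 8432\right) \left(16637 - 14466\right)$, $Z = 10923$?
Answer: $- \frac{21786365126}{55087833255} \approx -0.39548$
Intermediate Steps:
$D = 42019705$ ($D = \left(10923 + 8432\right) \left(16637 - 14466\right) = 19355 \cdot 2171 = 42019705$)
$\frac{18130}{T} + \frac{\left(-1\right) \left(-21 - 103\right)^{2}}{D} = \frac{18130}{-45885} + \frac{\left(-1\right) \left(-21 - 103\right)^{2}}{42019705} = 18130 \left(- \frac{1}{45885}\right) + - \left(-124\right)^{2} \cdot \frac{1}{42019705} = - \frac{518}{1311} + \left(-1\right) 15376 \cdot \frac{1}{42019705} = - \frac{518}{1311} - \frac{15376}{42019705} = - \frac{21786365126}{55087833255}$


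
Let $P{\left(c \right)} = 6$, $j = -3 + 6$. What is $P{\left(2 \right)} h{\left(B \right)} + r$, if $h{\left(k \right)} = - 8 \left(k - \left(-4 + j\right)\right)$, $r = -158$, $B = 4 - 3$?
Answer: $-254$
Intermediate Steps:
$j = 3$
$B = 1$
$h{\left(k \right)} = -8 - 8 k$ ($h{\left(k \right)} = - 8 \left(k + \left(4 - 3\right)\right) = - 8 \left(k + 1\right) = - 8 \left(1 + k\right) = -8 - 8 k$)
$P{\left(2 \right)} h{\left(B \right)} + r = 6 \left(-8 - 8\right) - 158 = 6 \left(-16\right) - 158 = -96 - 158 = -254$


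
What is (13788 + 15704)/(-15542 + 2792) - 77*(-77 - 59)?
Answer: 66744254/6375 ≈ 10470.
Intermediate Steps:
(13788 + 15704)/(-15542 + 2792) - 77*(-77 - 59) = 29492/(-12750) - 77*(-136) = 29492*(-1/12750) + 10472 = -14746/6375 + 10472 = 66744254/6375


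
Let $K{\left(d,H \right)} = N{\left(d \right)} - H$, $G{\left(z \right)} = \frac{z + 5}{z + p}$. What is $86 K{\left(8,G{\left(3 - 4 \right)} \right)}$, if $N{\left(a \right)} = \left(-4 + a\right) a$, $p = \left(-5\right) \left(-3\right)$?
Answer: $\frac{19092}{7} \approx 2727.4$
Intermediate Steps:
$p = 15$
$N{\left(a \right)} = a \left(-4 + a\right)$
$G{\left(z \right)} = \frac{5 + z}{15 + z}$ ($G{\left(z \right)} = \frac{z + 5}{z + 15} = \frac{5 + z}{15 + z}$)
$K{\left(d,H \right)} = - H + d \left(-4 + d\right)$ ($K{\left(d,H \right)} = d \left(-4 + d\right) - H = - H + d \left(-4 + d\right)$)
$86 K{\left(8,G{\left(3 - 4 \right)} \right)} = 86 \left(- \frac{5 + \left(3 - 4\right)}{15 + \left(3 - 4\right)} + 8 \left(-4 + 8\right)\right) = 86 \left(- \frac{5 + \left(3 - 4\right)}{15 + \left(3 - 4\right)} + 8 \cdot 4\right) = 86 \left(- \frac{5 - 1}{15 - 1} + 32\right) = 86 \left(- \frac{4}{14} + 32\right) = 86 \left(\left(-1\right) \frac{2}{7} + 32\right) = 86 \left(- \frac{2}{7} + 32\right) = 86 \cdot \frac{222}{7} = \frac{19092}{7}$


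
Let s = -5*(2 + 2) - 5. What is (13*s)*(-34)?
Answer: 11050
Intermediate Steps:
s = -25 (s = -5*4 - 5 = -20 - 5 = -25)
(13*s)*(-34) = (13*(-25))*(-34) = -325*(-34) = 11050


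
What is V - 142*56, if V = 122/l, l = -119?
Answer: -946410/119 ≈ -7953.0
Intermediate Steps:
V = -122/119 (V = 122/(-119) = 122*(-1/119) = -122/119 ≈ -1.0252)
V - 142*56 = -122/119 - 142*56 = -122/119 - 7952 = -946410/119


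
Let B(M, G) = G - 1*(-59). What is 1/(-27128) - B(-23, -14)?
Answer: -1220761/27128 ≈ -45.000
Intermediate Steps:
B(M, G) = 59 + G (B(M, G) = G + 59 = 59 + G)
1/(-27128) - B(-23, -14) = 1/(-27128) - (59 - 14) = -1/27128 - 1*45 = -1/27128 - 45 = -1220761/27128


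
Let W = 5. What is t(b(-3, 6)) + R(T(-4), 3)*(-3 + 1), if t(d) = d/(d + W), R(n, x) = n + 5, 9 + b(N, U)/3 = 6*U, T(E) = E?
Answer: -91/86 ≈ -1.0581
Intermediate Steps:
b(N, U) = -27 + 18*U (b(N, U) = -27 + 3*(6*U) = -27 + 18*U)
R(n, x) = 5 + n
t(d) = d/(5 + d) (t(d) = d/(d + 5) = d/(5 + d))
t(b(-3, 6)) + R(T(-4), 3)*(-3 + 1) = (-27 + 18*6)/(5 + (-27 + 18*6)) + (5 - 4)*(-3 + 1) = (-27 + 108)/(5 + (-27 + 108)) + 1*(-2) = 81/(5 + 81) - 2 = 81/86 - 2 = -91/86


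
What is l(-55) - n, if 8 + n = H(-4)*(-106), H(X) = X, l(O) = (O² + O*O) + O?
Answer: 5579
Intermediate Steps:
l(O) = O + 2*O² (l(O) = (O² + O²) + O = 2*O² + O = O + 2*O²)
n = 416 (n = -8 - 4*(-106) = -8 + 424 = 416)
l(-55) - n = -55*(1 + 2*(-55)) - 1*416 = -55*(1 - 110) - 416 = -55*(-109) - 416 = 5995 - 416 = 5579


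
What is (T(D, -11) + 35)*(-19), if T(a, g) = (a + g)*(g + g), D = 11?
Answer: -665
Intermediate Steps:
T(a, g) = 2*g*(a + g) (T(a, g) = (a + g)*(2*g) = 2*g*(a + g))
(T(D, -11) + 35)*(-19) = (2*(-11)*(11 - 11) + 35)*(-19) = (2*(-11)*0 + 35)*(-19) = (0 + 35)*(-19) = 35*(-19) = -665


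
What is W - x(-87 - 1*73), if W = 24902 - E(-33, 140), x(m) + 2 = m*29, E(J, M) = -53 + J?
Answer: 29630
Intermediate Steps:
x(m) = -2 + 29*m (x(m) = -2 + m*29 = -2 + 29*m)
W = 24988 (W = 24902 - (-53 - 33) = 24902 - 1*(-86) = 24902 + 86 = 24988)
W - x(-87 - 1*73) = 24988 - (-2 + 29*(-87 - 1*73)) = 24988 - (-2 + 29*(-87 - 73)) = 24988 - (-2 + 29*(-160)) = 24988 - (-2 - 4640) = 24988 - 1*(-4642) = 24988 + 4642 = 29630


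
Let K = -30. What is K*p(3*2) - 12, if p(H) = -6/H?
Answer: 18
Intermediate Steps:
K*p(3*2) - 12 = -(-180)/(3*2) - 12 = -(-180)/6 - 12 = -30*(-1) - 12 = 30 - 12 = 18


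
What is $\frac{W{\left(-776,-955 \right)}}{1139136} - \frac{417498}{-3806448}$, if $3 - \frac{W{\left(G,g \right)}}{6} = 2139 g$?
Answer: $\frac{20455412863}{1881971332} \approx 10.869$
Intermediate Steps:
$W{\left(G,g \right)} = 18 - 12834 g$ ($W{\left(G,g \right)} = 18 - 6 \cdot 2139 g = 18 - 12834 g$)
$\frac{W{\left(-776,-955 \right)}}{1139136} - \frac{417498}{-3806448} = \frac{18 - -12256470}{1139136} - \frac{417498}{-3806448} = \left(18 + 12256470\right) \frac{1}{1139136} - - \frac{69583}{634408} = 12256488 \cdot \frac{1}{1139136} + \frac{69583}{634408} = \frac{510687}{47464} + \frac{69583}{634408} = \frac{20455412863}{1881971332}$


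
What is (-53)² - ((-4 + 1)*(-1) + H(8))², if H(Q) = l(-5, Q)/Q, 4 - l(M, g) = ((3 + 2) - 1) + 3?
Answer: 179335/64 ≈ 2802.1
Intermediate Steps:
l(M, g) = -3 (l(M, g) = 4 - (((3 + 2) - 1) + 3) = 4 - ((5 - 1) + 3) = 4 - (4 + 3) = 4 - 1*7 = 4 - 7 = -3)
H(Q) = -3/Q
(-53)² - ((-4 + 1)*(-1) + H(8))² = (-53)² - ((-4 + 1)*(-1) - 3/8)² = 2809 - (-3*(-1) - 3*⅛)² = 2809 - (3 - 3/8)² = 2809 - (21/8)² = 2809 - 1*441/64 = 2809 - 441/64 = 179335/64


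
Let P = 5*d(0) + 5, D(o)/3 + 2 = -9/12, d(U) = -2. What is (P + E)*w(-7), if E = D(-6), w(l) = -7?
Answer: 371/4 ≈ 92.750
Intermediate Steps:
D(o) = -33/4 (D(o) = -6 + 3*(-9/12) = -6 + 3*(-9*1/12) = -6 + 3*(-¾) = -6 - 9/4 = -33/4)
E = -33/4 ≈ -8.2500
P = -5 (P = 5*(-2) + 5 = -10 + 5 = -5)
(P + E)*w(-7) = (-5 - 33/4)*(-7) = -53/4*(-7) = 371/4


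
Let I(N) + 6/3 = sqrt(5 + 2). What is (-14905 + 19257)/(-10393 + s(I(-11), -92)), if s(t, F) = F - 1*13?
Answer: -2176/5249 ≈ -0.41456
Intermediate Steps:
I(N) = -2 + sqrt(7) (I(N) = -2 + sqrt(5 + 2) = -2 + sqrt(7))
s(t, F) = -13 + F (s(t, F) = F - 13 = -13 + F)
(-14905 + 19257)/(-10393 + s(I(-11), -92)) = (-14905 + 19257)/(-10393 + (-13 - 92)) = 4352/(-10393 - 105) = 4352/(-10498) = 4352*(-1/10498) = -2176/5249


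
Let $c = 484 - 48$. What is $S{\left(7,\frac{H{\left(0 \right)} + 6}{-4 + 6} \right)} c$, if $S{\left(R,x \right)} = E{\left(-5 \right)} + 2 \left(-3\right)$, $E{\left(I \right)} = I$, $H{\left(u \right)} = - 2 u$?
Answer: $-4796$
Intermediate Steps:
$S{\left(R,x \right)} = -11$ ($S{\left(R,x \right)} = -5 + 2 \left(-3\right) = -5 - 6 = -11$)
$c = 436$ ($c = 484 - 48 = 436$)
$S{\left(7,\frac{H{\left(0 \right)} + 6}{-4 + 6} \right)} c = \left(-11\right) 436 = -4796$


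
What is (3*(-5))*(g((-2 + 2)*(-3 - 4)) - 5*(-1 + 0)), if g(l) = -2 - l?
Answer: -45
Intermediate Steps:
(3*(-5))*(g((-2 + 2)*(-3 - 4)) - 5*(-1 + 0)) = (3*(-5))*((-2 - (-2 + 2)*(-3 - 4)) - 5*(-1 + 0)) = -15*((-2 - 0*(-7)) - 5*(-1)) = -15*((-2 - 1*0) + 5) = -15*((-2 + 0) + 5) = -15*(-2 + 5) = -15*3 = -45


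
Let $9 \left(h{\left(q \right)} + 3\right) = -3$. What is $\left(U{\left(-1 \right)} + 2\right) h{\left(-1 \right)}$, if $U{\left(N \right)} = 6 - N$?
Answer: $-30$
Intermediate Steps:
$h{\left(q \right)} = - \frac{10}{3}$ ($h{\left(q \right)} = -3 + \frac{1}{9} \left(-3\right) = -3 - \frac{1}{3} = - \frac{10}{3}$)
$\left(U{\left(-1 \right)} + 2\right) h{\left(-1 \right)} = \left(\left(6 - -1\right) + 2\right) \left(- \frac{10}{3}\right) = \left(\left(6 + 1\right) + 2\right) \left(- \frac{10}{3}\right) = \left(7 + 2\right) \left(- \frac{10}{3}\right) = 9 \left(- \frac{10}{3}\right) = -30$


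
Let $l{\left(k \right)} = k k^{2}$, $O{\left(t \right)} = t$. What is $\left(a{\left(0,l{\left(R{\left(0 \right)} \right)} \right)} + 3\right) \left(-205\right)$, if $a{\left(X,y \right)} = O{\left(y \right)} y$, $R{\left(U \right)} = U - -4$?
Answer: $-840295$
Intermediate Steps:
$R{\left(U \right)} = 4 + U$ ($R{\left(U \right)} = U + 4 = 4 + U$)
$l{\left(k \right)} = k^{3}$
$a{\left(X,y \right)} = y^{2}$ ($a{\left(X,y \right)} = y y = y^{2}$)
$\left(a{\left(0,l{\left(R{\left(0 \right)} \right)} \right)} + 3\right) \left(-205\right) = \left(\left(\left(4 + 0\right)^{3}\right)^{2} + 3\right) \left(-205\right) = \left(\left(4^{3}\right)^{2} + 3\right) \left(-205\right) = \left(64^{2} + 3\right) \left(-205\right) = \left(4096 + 3\right) \left(-205\right) = 4099 \left(-205\right) = -840295$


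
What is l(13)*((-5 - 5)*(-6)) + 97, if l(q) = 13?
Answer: 877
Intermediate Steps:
l(13)*((-5 - 5)*(-6)) + 97 = 13*((-5 - 5)*(-6)) + 97 = 13*(-10*(-6)) + 97 = 13*60 + 97 = 780 + 97 = 877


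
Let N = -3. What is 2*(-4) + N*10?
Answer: -38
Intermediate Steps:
2*(-4) + N*10 = 2*(-4) - 3*10 = -8 - 30 = -38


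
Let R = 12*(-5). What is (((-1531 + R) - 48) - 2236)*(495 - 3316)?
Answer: 10931375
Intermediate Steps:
R = -60
(((-1531 + R) - 48) - 2236)*(495 - 3316) = (((-1531 - 60) - 48) - 2236)*(495 - 3316) = ((-1591 - 48) - 2236)*(-2821) = (-1639 - 2236)*(-2821) = -3875*(-2821) = 10931375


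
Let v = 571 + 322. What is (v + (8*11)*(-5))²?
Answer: 205209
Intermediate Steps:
v = 893
(v + (8*11)*(-5))² = (893 + (8*11)*(-5))² = (893 + 88*(-5))² = (893 - 440)² = 453² = 205209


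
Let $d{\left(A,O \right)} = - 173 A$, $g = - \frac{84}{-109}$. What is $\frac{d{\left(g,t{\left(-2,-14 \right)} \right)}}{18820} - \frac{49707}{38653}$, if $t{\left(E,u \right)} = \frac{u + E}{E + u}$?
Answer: $- \frac{25632412764}{19822997785} \approx -1.2931$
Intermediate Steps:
$g = \frac{84}{109}$ ($g = \left(-84\right) \left(- \frac{1}{109}\right) = \frac{84}{109} \approx 0.77064$)
$t{\left(E,u \right)} = 1$ ($t{\left(E,u \right)} = \frac{E + u}{E + u} = 1$)
$\frac{d{\left(g,t{\left(-2,-14 \right)} \right)}}{18820} - \frac{49707}{38653} = \frac{\left(-173\right) \frac{84}{109}}{18820} - \frac{49707}{38653} = \left(- \frac{14532}{109}\right) \frac{1}{18820} - \frac{49707}{38653} = - \frac{3633}{512845} - \frac{49707}{38653} = - \frac{25632412764}{19822997785}$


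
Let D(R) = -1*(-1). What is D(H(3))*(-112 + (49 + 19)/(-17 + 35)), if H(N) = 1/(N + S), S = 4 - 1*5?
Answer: -974/9 ≈ -108.22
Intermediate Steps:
S = -1 (S = 4 - 5 = -1)
H(N) = 1/(-1 + N) (H(N) = 1/(N - 1) = 1/(-1 + N))
D(R) = 1
D(H(3))*(-112 + (49 + 19)/(-17 + 35)) = 1*(-112 + (49 + 19)/(-17 + 35)) = 1*(-112 + 68/18) = 1*(-112 + 68*(1/18)) = 1*(-112 + 34/9) = 1*(-974/9) = -974/9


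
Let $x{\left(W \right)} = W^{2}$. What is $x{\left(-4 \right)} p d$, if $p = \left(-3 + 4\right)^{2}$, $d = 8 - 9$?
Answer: $-16$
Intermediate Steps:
$d = -1$
$p = 1$ ($p = 1^{2} = 1$)
$x{\left(-4 \right)} p d = \left(-4\right)^{2} \cdot 1 \left(-1\right) = 16 \cdot 1 \left(-1\right) = 16 \left(-1\right) = -16$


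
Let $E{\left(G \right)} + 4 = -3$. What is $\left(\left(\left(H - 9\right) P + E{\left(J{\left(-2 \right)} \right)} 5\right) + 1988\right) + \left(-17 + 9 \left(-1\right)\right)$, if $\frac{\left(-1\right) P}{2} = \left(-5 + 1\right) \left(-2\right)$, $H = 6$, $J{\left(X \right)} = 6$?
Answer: $1975$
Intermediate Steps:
$E{\left(G \right)} = -7$ ($E{\left(G \right)} = -4 - 3 = -7$)
$P = -16$ ($P = - 2 \left(-5 + 1\right) \left(-2\right) = - 2 \left(\left(-4\right) \left(-2\right)\right) = \left(-2\right) 8 = -16$)
$\left(\left(\left(H - 9\right) P + E{\left(J{\left(-2 \right)} \right)} 5\right) + 1988\right) + \left(-17 + 9 \left(-1\right)\right) = \left(\left(\left(6 - 9\right) \left(-16\right) - 35\right) + 1988\right) + \left(-17 + 9 \left(-1\right)\right) = \left(\left(\left(6 - 9\right) \left(-16\right) - 35\right) + 1988\right) - 26 = \left(\left(\left(-3\right) \left(-16\right) - 35\right) + 1988\right) - 26 = \left(\left(48 - 35\right) + 1988\right) - 26 = \left(13 + 1988\right) - 26 = 2001 - 26 = 1975$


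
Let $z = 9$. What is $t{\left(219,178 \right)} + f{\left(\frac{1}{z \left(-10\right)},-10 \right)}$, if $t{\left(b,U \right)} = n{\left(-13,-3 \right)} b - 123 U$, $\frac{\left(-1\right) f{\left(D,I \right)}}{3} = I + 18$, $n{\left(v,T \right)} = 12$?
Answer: $-19290$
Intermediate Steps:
$f{\left(D,I \right)} = -54 - 3 I$ ($f{\left(D,I \right)} = - 3 \left(I + 18\right) = - 3 \left(18 + I\right) = -54 - 3 I$)
$t{\left(b,U \right)} = - 123 U + 12 b$ ($t{\left(b,U \right)} = 12 b - 123 U = - 123 U + 12 b$)
$t{\left(219,178 \right)} + f{\left(\frac{1}{z \left(-10\right)},-10 \right)} = \left(\left(-123\right) 178 + 12 \cdot 219\right) - 24 = \left(-21894 + 2628\right) + \left(-54 + 30\right) = -19266 - 24 = -19290$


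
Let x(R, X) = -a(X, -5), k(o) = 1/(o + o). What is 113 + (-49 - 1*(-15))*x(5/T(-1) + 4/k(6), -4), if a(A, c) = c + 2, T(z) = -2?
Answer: 11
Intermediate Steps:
k(o) = 1/(2*o)
a(A, c) = 2 + c
x(R, X) = 3 (x(R, X) = -(2 - 5) = -1*(-3) = 3)
113 + (-49 - 1*(-15))*x(5/T(-1) + 4/k(6), -4) = 113 + (-49 - 1*(-15))*3 = 113 + (-49 + 15)*3 = 113 - 34*3 = 113 - 102 = 11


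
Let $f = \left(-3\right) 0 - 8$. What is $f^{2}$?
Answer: $64$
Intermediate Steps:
$f = -8$ ($f = 0 - 8 = -8$)
$f^{2} = \left(-8\right)^{2} = 64$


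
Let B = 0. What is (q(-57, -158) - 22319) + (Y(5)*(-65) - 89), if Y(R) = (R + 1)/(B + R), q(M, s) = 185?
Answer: -22301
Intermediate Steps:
Y(R) = (1 + R)/R (Y(R) = (R + 1)/(0 + R) = (1 + R)/R)
(q(-57, -158) - 22319) + (Y(5)*(-65) - 89) = (185 - 22319) + (((1 + 5)/5)*(-65) - 89) = -22134 + (((1/5)*6)*(-65) - 89) = -22134 + ((6/5)*(-65) - 89) = -22134 + (-78 - 89) = -22134 - 167 = -22301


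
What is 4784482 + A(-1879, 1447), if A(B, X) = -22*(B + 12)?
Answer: 4825556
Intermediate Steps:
A(B, X) = -264 - 22*B (A(B, X) = -22*(12 + B) = -264 - 22*B)
4784482 + A(-1879, 1447) = 4784482 + (-264 - 22*(-1879)) = 4784482 + (-264 + 41338) = 4784482 + 41074 = 4825556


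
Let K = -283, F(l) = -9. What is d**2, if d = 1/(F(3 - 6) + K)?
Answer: 1/85264 ≈ 1.1728e-5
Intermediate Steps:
d = -1/292 (d = 1/(-9 - 283) = 1/(-292) = -1/292 ≈ -0.0034247)
d**2 = (-1/292)**2 = 1/85264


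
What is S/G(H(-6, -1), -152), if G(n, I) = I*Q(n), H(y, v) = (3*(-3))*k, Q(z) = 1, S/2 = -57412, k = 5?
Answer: 14353/19 ≈ 755.42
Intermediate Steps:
S = -114824 (S = 2*(-57412) = -114824)
H(y, v) = -45 (H(y, v) = (3*(-3))*5 = -9*5 = -45)
G(n, I) = I (G(n, I) = I*1 = I)
S/G(H(-6, -1), -152) = -114824/(-152) = -114824*(-1/152) = 14353/19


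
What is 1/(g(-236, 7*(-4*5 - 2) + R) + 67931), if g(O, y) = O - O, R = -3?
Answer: 1/67931 ≈ 1.4721e-5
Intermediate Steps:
g(O, y) = 0
1/(g(-236, 7*(-4*5 - 2) + R) + 67931) = 1/(0 + 67931) = 1/67931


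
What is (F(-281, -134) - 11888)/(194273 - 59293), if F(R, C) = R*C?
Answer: 12883/67490 ≈ 0.19089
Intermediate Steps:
F(R, C) = C*R
(F(-281, -134) - 11888)/(194273 - 59293) = (-134*(-281) - 11888)/(194273 - 59293) = (37654 - 11888)/134980 = 25766*(1/134980) = 12883/67490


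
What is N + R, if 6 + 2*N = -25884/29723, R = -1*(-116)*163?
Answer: 561900373/29723 ≈ 18905.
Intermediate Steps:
R = 18908 (R = 116*163 = 18908)
N = -102111/29723 (N = -3 + (-25884/29723)/2 = -3 + (-25884*1/29723)/2 = -3 + (1/2)*(-25884/29723) = -3 - 12942/29723 = -102111/29723 ≈ -3.4354)
N + R = -102111/29723 + 18908 = 561900373/29723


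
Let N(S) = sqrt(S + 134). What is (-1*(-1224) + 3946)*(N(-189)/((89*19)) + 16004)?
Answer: 82740680 + 5170*I*sqrt(55)/1691 ≈ 8.2741e+7 + 22.674*I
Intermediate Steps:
N(S) = sqrt(134 + S)
(-1*(-1224) + 3946)*(N(-189)/((89*19)) + 16004) = (-1*(-1224) + 3946)*(sqrt(134 - 189)/((89*19)) + 16004) = (1224 + 3946)*(sqrt(-55)/1691 + 16004) = 5170*((I*sqrt(55))*(1/1691) + 16004) = 5170*(I*sqrt(55)/1691 + 16004) = 5170*(16004 + I*sqrt(55)/1691) = 82740680 + 5170*I*sqrt(55)/1691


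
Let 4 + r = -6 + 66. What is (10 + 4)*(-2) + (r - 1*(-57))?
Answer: 85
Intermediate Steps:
r = 56 (r = -4 + (-6 + 66) = -4 + 60 = 56)
(10 + 4)*(-2) + (r - 1*(-57)) = (10 + 4)*(-2) + (56 - 1*(-57)) = 14*(-2) + (56 + 57) = -28 + 113 = 85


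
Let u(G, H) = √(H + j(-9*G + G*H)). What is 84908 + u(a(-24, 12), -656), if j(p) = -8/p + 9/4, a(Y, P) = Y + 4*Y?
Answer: 84908 + I*√10407766971/3990 ≈ 84908.0 + 25.569*I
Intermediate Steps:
a(Y, P) = 5*Y
j(p) = 9/4 - 8/p (j(p) = -8/p + 9*(¼) = -8/p + 9/4 = 9/4 - 8/p)
u(G, H) = √(9/4 + H - 8/(-9*G + G*H)) (u(G, H) = √(H + (9/4 - 8/(-9*G + G*H))) = √(9/4 + H - 8/(-9*G + G*H)))
84908 + u(a(-24, 12), -656) = 84908 + √(9/4 - 656 - 8/((5*(-24))*(-9 - 656))) = 84908 + √(9/4 - 656 - 8/(-120*(-665))) = 84908 + √(9/4 - 656 - 8*(-1/120)*(-1/665)) = 84908 + √(9/4 - 656 - 1/9975) = 84908 + √(-26084629/39900) = 84908 + I*√10407766971/3990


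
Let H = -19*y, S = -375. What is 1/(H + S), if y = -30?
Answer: 1/195 ≈ 0.0051282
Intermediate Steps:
H = 570 (H = -19*(-30) = 570)
1/(H + S) = 1/(570 - 375) = 1/195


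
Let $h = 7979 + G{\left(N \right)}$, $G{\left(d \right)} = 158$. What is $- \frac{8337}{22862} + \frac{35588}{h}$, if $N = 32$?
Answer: $\frac{106539241}{26575442} \approx 4.0089$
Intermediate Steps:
$h = 8137$ ($h = 7979 + 158 = 8137$)
$- \frac{8337}{22862} + \frac{35588}{h} = - \frac{8337}{22862} + \frac{35588}{8137} = \left(-8337\right) \frac{1}{22862} + 35588 \cdot \frac{1}{8137} = - \frac{1191}{3266} + \frac{35588}{8137} = \frac{106539241}{26575442}$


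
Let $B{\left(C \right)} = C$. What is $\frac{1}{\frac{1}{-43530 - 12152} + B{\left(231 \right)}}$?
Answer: $\frac{55682}{12862541} \approx 0.004329$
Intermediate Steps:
$\frac{1}{\frac{1}{-43530 - 12152} + B{\left(231 \right)}} = \frac{1}{\frac{1}{-43530 - 12152} + 231} = \frac{1}{\frac{1}{-55682} + 231} = \frac{1}{- \frac{1}{55682} + 231} = \frac{1}{\frac{12862541}{55682}} = \frac{55682}{12862541}$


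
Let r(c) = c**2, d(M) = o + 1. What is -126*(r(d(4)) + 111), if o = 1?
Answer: -14490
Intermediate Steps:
d(M) = 2 (d(M) = 1 + 1 = 2)
-126*(r(d(4)) + 111) = -126*(2**2 + 111) = -126*(4 + 111) = -126*115 = -14490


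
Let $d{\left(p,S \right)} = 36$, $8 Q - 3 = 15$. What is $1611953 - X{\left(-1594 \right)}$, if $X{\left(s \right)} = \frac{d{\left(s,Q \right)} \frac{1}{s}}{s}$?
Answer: $\frac{1023927053168}{635209} \approx 1.612 \cdot 10^{6}$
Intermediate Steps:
$Q = \frac{9}{4}$ ($Q = \frac{3}{8} + \frac{1}{8} \cdot 15 = \frac{3}{8} + \frac{15}{8} = \frac{9}{4} \approx 2.25$)
$X{\left(s \right)} = \frac{36}{s^{2}}$ ($X{\left(s \right)} = \frac{36 \frac{1}{s}}{s} = \frac{36}{s^{2}}$)
$1611953 - X{\left(-1594 \right)} = 1611953 - \frac{36}{2540836} = 1611953 - 36 \cdot \frac{1}{2540836} = 1611953 - \frac{9}{635209} = \frac{1023927053168}{635209}$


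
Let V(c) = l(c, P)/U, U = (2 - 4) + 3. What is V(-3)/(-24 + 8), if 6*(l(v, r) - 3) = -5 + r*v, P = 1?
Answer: -5/48 ≈ -0.10417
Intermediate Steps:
l(v, r) = 13/6 + r*v/6 (l(v, r) = 3 + (-5 + r*v)/6 = 3 + (-⅚ + r*v/6) = 13/6 + r*v/6)
U = 1 (U = -2 + 3 = 1)
V(c) = 13/6 + c/6 (V(c) = (13/6 + (⅙)*1*c)/1 = (13/6 + c/6)*1 = 13/6 + c/6)
V(-3)/(-24 + 8) = (13/6 + (⅙)*(-3))/(-24 + 8) = (13/6 - ½)/(-16) = -1/16*5/3 = -5/48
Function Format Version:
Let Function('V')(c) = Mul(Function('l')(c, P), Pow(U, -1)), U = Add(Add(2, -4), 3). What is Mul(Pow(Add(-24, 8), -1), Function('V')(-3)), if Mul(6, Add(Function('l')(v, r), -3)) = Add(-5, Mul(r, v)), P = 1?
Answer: Rational(-5, 48) ≈ -0.10417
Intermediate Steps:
Function('l')(v, r) = Add(Rational(13, 6), Mul(Rational(1, 6), r, v)) (Function('l')(v, r) = Add(3, Mul(Rational(1, 6), Add(-5, Mul(r, v)))) = Add(3, Add(Rational(-5, 6), Mul(Rational(1, 6), r, v))) = Add(Rational(13, 6), Mul(Rational(1, 6), r, v)))
U = 1 (U = Add(-2, 3) = 1)
Function('V')(c) = Add(Rational(13, 6), Mul(Rational(1, 6), c)) (Function('V')(c) = Mul(Add(Rational(13, 6), Mul(Rational(1, 6), 1, c)), Pow(1, -1)) = Mul(Add(Rational(13, 6), Mul(Rational(1, 6), c)), 1) = Add(Rational(13, 6), Mul(Rational(1, 6), c)))
Mul(Pow(Add(-24, 8), -1), Function('V')(-3)) = Mul(Pow(Add(-24, 8), -1), Add(Rational(13, 6), Mul(Rational(1, 6), -3))) = Mul(Pow(-16, -1), Add(Rational(13, 6), Rational(-1, 2))) = Mul(Rational(-1, 16), Rational(5, 3)) = Rational(-5, 48)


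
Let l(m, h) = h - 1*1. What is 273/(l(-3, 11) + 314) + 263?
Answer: 28495/108 ≈ 263.84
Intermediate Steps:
l(m, h) = -1 + h (l(m, h) = h - 1 = -1 + h)
273/(l(-3, 11) + 314) + 263 = 273/((-1 + 11) + 314) + 263 = 273/(10 + 314) + 263 = 273/324 + 263 = (1/324)*273 + 263 = 91/108 + 263 = 28495/108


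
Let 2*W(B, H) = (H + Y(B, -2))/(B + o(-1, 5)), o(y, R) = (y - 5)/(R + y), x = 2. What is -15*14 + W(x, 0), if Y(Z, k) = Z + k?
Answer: -210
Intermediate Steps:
o(y, R) = (-5 + y)/(R + y)
W(B, H) = (-2 + B + H)/(2*(-3/2 + B)) (W(B, H) = ((H + (B - 2))/(B + (-5 - 1)/(5 - 1)))/2 = ((H + (-2 + B))/(B - 6/4))/2 = ((-2 + B + H)/(B + (¼)*(-6)))/2 = ((-2 + B + H)/(B - 3/2))/2 = ((-2 + B + H)/(-3/2 + B))/2 = (-2 + B + H)/(2*(-3/2 + B)))
-15*14 + W(x, 0) = -15*14 + (-2 + 2 + 0)/(-3 + 2*2) = -210 + 0/(-3 + 4) = -210 + 0/1 = -210 + 1*0 = -210 + 0 = -210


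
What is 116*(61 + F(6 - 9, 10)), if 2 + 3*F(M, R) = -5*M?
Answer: 22736/3 ≈ 7578.7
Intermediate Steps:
F(M, R) = -⅔ - 5*M/3 (F(M, R) = -⅔ + (-5*M)/3 = -⅔ - 5*M/3)
116*(61 + F(6 - 9, 10)) = 116*(61 + (-⅔ - 5*(6 - 9)/3)) = 116*(61 + (-⅔ - 5/3*(-3))) = 116*(61 + (-⅔ + 5)) = 116*(61 + 13/3) = 116*(196/3) = 22736/3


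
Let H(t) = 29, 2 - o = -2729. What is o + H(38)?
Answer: 2760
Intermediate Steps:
o = 2731 (o = 2 - 1*(-2729) = 2 + 2729 = 2731)
o + H(38) = 2731 + 29 = 2760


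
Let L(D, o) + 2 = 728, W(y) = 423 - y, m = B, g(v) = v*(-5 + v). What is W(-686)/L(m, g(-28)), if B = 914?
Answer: 1109/726 ≈ 1.5275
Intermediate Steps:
m = 914
L(D, o) = 726 (L(D, o) = -2 + 728 = 726)
W(-686)/L(m, g(-28)) = (423 - 1*(-686))/726 = (423 + 686)*(1/726) = 1109*(1/726) = 1109/726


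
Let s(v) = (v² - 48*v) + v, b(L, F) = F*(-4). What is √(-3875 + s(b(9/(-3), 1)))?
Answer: I*√3671 ≈ 60.589*I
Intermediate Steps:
b(L, F) = -4*F
s(v) = v² - 47*v
√(-3875 + s(b(9/(-3), 1))) = √(-3875 + (-4*1)*(-47 - 4*1)) = √(-3875 - 4*(-47 - 4)) = √(-3875 - 4*(-51)) = √(-3875 + 204) = √(-3671) = I*√3671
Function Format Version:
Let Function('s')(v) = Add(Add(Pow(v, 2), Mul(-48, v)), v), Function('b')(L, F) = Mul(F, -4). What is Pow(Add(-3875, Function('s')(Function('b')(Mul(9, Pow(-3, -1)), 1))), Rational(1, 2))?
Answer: Mul(I, Pow(3671, Rational(1, 2))) ≈ Mul(60.589, I)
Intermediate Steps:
Function('b')(L, F) = Mul(-4, F)
Function('s')(v) = Add(Pow(v, 2), Mul(-47, v))
Pow(Add(-3875, Function('s')(Function('b')(Mul(9, Pow(-3, -1)), 1))), Rational(1, 2)) = Pow(Add(-3875, Mul(Mul(-4, 1), Add(-47, Mul(-4, 1)))), Rational(1, 2)) = Pow(Add(-3875, Mul(-4, Add(-47, -4))), Rational(1, 2)) = Pow(Add(-3875, Mul(-4, -51)), Rational(1, 2)) = Pow(Add(-3875, 204), Rational(1, 2)) = Pow(-3671, Rational(1, 2)) = Mul(I, Pow(3671, Rational(1, 2)))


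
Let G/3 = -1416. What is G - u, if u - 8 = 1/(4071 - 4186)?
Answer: -489439/115 ≈ -4256.0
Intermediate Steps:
u = 919/115 (u = 8 + 1/(4071 - 4186) = 8 + 1/(-115) = 8 - 1/115 = 919/115 ≈ 7.9913)
G = -4248 (G = 3*(-1416) = -4248)
G - u = -4248 - 1*919/115 = -4248 - 919/115 = -489439/115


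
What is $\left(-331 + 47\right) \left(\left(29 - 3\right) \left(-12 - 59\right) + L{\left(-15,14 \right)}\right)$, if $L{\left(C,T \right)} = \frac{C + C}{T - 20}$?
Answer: $522844$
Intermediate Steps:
$L{\left(C,T \right)} = \frac{2 C}{-20 + T}$
$\left(-331 + 47\right) \left(\left(29 - 3\right) \left(-12 - 59\right) + L{\left(-15,14 \right)}\right) = \left(-331 + 47\right) \left(\left(29 - 3\right) \left(-12 - 59\right) + 2 \left(-15\right) \frac{1}{-20 + 14}\right) = - 284 \left(26 \left(-71\right) + 2 \left(-15\right) \frac{1}{-6}\right) = - 284 \left(-1846 + 2 \left(-15\right) \left(- \frac{1}{6}\right)\right) = - 284 \left(-1846 + 5\right) = \left(-284\right) \left(-1841\right) = 522844$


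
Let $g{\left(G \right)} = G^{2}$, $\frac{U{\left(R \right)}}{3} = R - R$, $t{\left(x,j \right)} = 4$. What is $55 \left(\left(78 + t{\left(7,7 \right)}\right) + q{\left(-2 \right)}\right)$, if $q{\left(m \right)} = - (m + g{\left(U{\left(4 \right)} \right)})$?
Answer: $4620$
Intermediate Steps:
$U{\left(R \right)} = 0$ ($U{\left(R \right)} = 3 \left(R - R\right) = 3 \cdot 0 = 0$)
$q{\left(m \right)} = - m$ ($q{\left(m \right)} = - (m + 0^{2}) = - (m + 0) = - m$)
$55 \left(\left(78 + t{\left(7,7 \right)}\right) + q{\left(-2 \right)}\right) = 55 \left(\left(78 + 4\right) - -2\right) = 55 \left(82 + 2\right) = 55 \cdot 84 = 4620$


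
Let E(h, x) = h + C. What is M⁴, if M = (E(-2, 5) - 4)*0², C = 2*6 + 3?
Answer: 0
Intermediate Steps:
C = 15 (C = 12 + 3 = 15)
E(h, x) = 15 + h (E(h, x) = h + 15 = 15 + h)
M = 0 (M = ((15 - 2) - 4)*0² = (13 - 4)*0 = 9*0 = 0)
M⁴ = 0⁴ = 0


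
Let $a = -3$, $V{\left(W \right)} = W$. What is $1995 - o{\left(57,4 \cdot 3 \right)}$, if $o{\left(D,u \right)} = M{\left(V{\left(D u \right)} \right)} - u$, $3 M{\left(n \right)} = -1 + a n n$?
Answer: $\frac{1409590}{3} \approx 4.6986 \cdot 10^{5}$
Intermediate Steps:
$M{\left(n \right)} = - \frac{1}{3} - n^{2}$ ($M{\left(n \right)} = \frac{-1 - 3 n n}{3} = \frac{-1 - 3 n^{2}}{3} = - \frac{1}{3} - n^{2}$)
$o{\left(D,u \right)} = - \frac{1}{3} - u - D^{2} u^{2}$ ($o{\left(D,u \right)} = \left(- \frac{1}{3} - \left(D u\right)^{2}\right) - u = \left(- \frac{1}{3} - D^{2} u^{2}\right) - u = - \frac{1}{3} - u - D^{2} u^{2}$)
$1995 - o{\left(57,4 \cdot 3 \right)} = 1995 - \left(- \frac{1}{3} - 4 \cdot 3 - 57^{2} \left(4 \cdot 3\right)^{2}\right) = 1995 - \left(- \frac{1}{3} - 12 - 3249 \cdot 12^{2}\right) = 1995 - \left(- \frac{1}{3} - 12 - 3249 \cdot 144\right) = 1995 - \left(- \frac{1}{3} - 12 - 467856\right) = 1995 - - \frac{1403605}{3} = 1995 + \frac{1403605}{3} = \frac{1409590}{3}$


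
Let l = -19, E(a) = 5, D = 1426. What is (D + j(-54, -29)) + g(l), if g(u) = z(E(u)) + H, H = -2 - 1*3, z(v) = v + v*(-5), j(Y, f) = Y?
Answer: 1347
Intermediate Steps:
z(v) = -4*v (z(v) = v - 5*v = -4*v)
H = -5 (H = -2 - 3 = -5)
g(u) = -25 (g(u) = -4*5 - 5 = -20 - 5 = -25)
(D + j(-54, -29)) + g(l) = (1426 - 54) - 25 = 1372 - 25 = 1347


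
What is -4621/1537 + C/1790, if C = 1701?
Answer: -5657153/2751230 ≈ -2.0562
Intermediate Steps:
-4621/1537 + C/1790 = -4621/1537 + 1701/1790 = -5657153/2751230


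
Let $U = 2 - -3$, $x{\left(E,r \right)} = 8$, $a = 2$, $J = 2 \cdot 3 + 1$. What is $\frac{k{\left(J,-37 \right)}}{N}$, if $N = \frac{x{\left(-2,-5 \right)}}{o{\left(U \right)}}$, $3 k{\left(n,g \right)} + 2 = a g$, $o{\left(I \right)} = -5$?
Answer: $\frac{95}{6} \approx 15.833$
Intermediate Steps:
$J = 7$ ($J = 6 + 1 = 7$)
$U = 5$ ($U = 2 + 3 = 5$)
$k{\left(n,g \right)} = - \frac{2}{3} + \frac{2 g}{3}$
$N = - \frac{8}{5}$ ($N = \frac{8}{-5} = 8 \left(- \frac{1}{5}\right) = - \frac{8}{5} \approx -1.6$)
$\frac{k{\left(J,-37 \right)}}{N} = \frac{- \frac{2}{3} + \frac{2}{3} \left(-37\right)}{- \frac{8}{5}} = - \frac{5 \left(- \frac{2}{3} - \frac{74}{3}\right)}{8} = \left(- \frac{5}{8}\right) \left(- \frac{76}{3}\right) = \frac{95}{6}$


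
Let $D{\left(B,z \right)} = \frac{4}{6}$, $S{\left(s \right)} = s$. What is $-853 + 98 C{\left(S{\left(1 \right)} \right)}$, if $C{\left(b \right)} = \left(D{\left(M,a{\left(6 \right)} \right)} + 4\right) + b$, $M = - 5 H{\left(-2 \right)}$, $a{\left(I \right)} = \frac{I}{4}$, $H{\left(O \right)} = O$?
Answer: $- \frac{893}{3} \approx -297.67$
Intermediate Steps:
$a{\left(I \right)} = \frac{I}{4}$ ($a{\left(I \right)} = I \frac{1}{4} = \frac{I}{4}$)
$M = 10$ ($M = \left(-5\right) \left(-2\right) = 10$)
$D{\left(B,z \right)} = \frac{2}{3}$ ($D{\left(B,z \right)} = 4 \cdot \frac{1}{6} = \frac{2}{3}$)
$C{\left(b \right)} = \frac{14}{3} + b$ ($C{\left(b \right)} = \left(\frac{2}{3} + 4\right) + b = \frac{14}{3} + b$)
$-853 + 98 C{\left(S{\left(1 \right)} \right)} = -853 + 98 \left(\frac{14}{3} + 1\right) = -853 + 98 \cdot \frac{17}{3} = -853 + \frac{1666}{3} = - \frac{893}{3}$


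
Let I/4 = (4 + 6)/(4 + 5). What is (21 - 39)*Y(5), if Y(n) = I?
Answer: -80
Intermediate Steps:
I = 40/9 (I = 4*((4 + 6)/(4 + 5)) = 4*(10/9) = 40/9 ≈ 4.4444)
Y(n) = 40/9
(21 - 39)*Y(5) = (21 - 39)*(40/9) = -18*40/9 = -80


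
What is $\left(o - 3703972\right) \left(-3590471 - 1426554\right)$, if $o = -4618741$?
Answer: $41755259188825$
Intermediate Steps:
$\left(o - 3703972\right) \left(-3590471 - 1426554\right) = \left(-4618741 - 3703972\right) \left(-3590471 - 1426554\right) = \left(-8322713\right) \left(-5017025\right) = 41755259188825$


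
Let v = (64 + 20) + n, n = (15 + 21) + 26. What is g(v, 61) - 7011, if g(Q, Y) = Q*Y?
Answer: 1895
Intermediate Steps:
n = 62 (n = 36 + 26 = 62)
v = 146 (v = (64 + 20) + 62 = 84 + 62 = 146)
g(v, 61) - 7011 = 146*61 - 7011 = 8906 - 7011 = 1895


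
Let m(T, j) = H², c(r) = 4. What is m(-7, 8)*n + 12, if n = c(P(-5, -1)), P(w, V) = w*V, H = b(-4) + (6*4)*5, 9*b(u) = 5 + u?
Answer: 4675216/81 ≈ 57719.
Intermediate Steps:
b(u) = 5/9 + u/9 (b(u) = (5 + u)/9 = 5/9 + u/9)
H = 1081/9 (H = (5/9 + (⅑)*(-4)) + (6*4)*5 = (5/9 - 4/9) + 24*5 = ⅑ + 120 = 1081/9 ≈ 120.11)
P(w, V) = V*w
n = 4
m(T, j) = 1168561/81 (m(T, j) = (1081/9)² = 1168561/81)
m(-7, 8)*n + 12 = (1168561/81)*4 + 12 = 4674244/81 + 12 = 4675216/81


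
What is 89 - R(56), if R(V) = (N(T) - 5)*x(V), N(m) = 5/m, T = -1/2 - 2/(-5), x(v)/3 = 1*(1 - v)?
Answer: -8986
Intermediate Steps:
x(v) = 3 - 3*v (x(v) = 3*(1*(1 - v)) = 3*(1 - v) = 3 - 3*v)
T = -⅒ (T = -1*½ - 2*(-⅕) = -½ + ⅖ = -⅒ ≈ -0.10000)
R(V) = -165 + 165*V (R(V) = (5/(-⅒) - 5)*(3 - 3*V) = (5*(-10) - 5)*(3 - 3*V) = (-50 - 5)*(3 - 3*V) = -55*(3 - 3*V) = -165 + 165*V)
89 - R(56) = 89 - (-165 + 165*56) = 89 - (-165 + 9240) = 89 - 1*9075 = 89 - 9075 = -8986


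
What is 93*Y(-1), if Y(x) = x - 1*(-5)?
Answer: 372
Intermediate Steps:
Y(x) = 5 + x (Y(x) = x + 5 = 5 + x)
93*Y(-1) = 93*(5 - 1) = 93*4 = 372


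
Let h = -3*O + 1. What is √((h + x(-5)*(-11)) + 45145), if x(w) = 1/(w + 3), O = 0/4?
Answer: √180606/2 ≈ 212.49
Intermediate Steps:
O = 0 (O = 0*(¼) = 0)
x(w) = 1/(3 + w)
h = 1 (h = -3*0 + 1 = 0 + 1 = 1)
√((h + x(-5)*(-11)) + 45145) = √((1 - 11/(3 - 5)) + 45145) = √((1 - 11/(-2)) + 45145) = √((1 - ½*(-11)) + 45145) = √((1 + 11/2) + 45145) = √(13/2 + 45145) = √(90303/2) = √180606/2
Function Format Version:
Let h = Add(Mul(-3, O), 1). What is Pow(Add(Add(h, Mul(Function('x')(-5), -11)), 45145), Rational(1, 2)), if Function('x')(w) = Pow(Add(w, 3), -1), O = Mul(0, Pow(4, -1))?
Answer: Mul(Rational(1, 2), Pow(180606, Rational(1, 2))) ≈ 212.49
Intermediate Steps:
O = 0 (O = Mul(0, Rational(1, 4)) = 0)
Function('x')(w) = Pow(Add(3, w), -1)
h = 1 (h = Add(Mul(-3, 0), 1) = Add(0, 1) = 1)
Pow(Add(Add(h, Mul(Function('x')(-5), -11)), 45145), Rational(1, 2)) = Pow(Add(Add(1, Mul(Pow(Add(3, -5), -1), -11)), 45145), Rational(1, 2)) = Pow(Add(Add(1, Mul(Pow(-2, -1), -11)), 45145), Rational(1, 2)) = Pow(Add(Add(1, Mul(Rational(-1, 2), -11)), 45145), Rational(1, 2)) = Pow(Add(Add(1, Rational(11, 2)), 45145), Rational(1, 2)) = Pow(Add(Rational(13, 2), 45145), Rational(1, 2)) = Pow(Rational(90303, 2), Rational(1, 2)) = Mul(Rational(1, 2), Pow(180606, Rational(1, 2)))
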